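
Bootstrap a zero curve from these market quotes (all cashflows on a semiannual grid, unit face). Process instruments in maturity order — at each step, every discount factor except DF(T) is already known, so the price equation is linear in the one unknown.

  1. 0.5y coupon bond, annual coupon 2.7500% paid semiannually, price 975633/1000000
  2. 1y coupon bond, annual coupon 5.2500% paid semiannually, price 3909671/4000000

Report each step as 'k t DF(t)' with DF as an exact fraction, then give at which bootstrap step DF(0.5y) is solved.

1 1/2 1203/1250
2 1 4639/5000
DF(0.5y) is solved at step 1

step 1 [0.5y] bond c/2=11/800: DF=(975633/1000000 − 11/800·(0))/(1+11/800) = 1203/1250 ≈ 0.962400
step 2 [1y] bond c/2=21/800: DF=(3909671/4000000 − 21/800·(0.962400))/(1+21/800) = 4639/5000 ≈ 0.927800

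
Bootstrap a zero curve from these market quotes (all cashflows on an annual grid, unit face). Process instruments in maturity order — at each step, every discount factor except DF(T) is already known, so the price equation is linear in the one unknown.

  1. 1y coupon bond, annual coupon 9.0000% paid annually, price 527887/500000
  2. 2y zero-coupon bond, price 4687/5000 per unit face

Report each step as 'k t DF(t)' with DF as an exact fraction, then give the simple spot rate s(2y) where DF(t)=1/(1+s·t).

step 1 [1y] bond c/1=9/100: DF=(527887/500000 − 9/100·(0))/(1+9/100) = 4843/5000 ≈ 0.968600
step 2 [2y] zero: DF = P = 4687/5000 ≈ 0.937400

1 1 4843/5000
2 2 4687/5000
s(2y) = (1/(4687/5000) − 1)/(2) = 313/9374 ≈ 3.3390%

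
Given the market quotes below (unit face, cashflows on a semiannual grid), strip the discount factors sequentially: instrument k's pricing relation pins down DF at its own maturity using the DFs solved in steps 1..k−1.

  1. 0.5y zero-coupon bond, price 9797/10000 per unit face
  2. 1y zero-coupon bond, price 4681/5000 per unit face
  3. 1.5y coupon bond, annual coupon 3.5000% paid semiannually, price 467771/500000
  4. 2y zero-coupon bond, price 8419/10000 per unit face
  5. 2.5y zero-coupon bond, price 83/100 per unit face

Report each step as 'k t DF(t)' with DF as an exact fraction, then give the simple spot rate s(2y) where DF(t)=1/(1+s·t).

1 1/2 9797/10000
2 1 4681/5000
3 3/2 1773/2000
4 2 8419/10000
5 5/2 83/100
s(2y) = (1/(8419/10000) − 1)/(2) = 1581/16838 ≈ 9.3895%

step 1 [0.5y] zero: DF = P = 9797/10000 ≈ 0.979700
step 2 [1y] zero: DF = P = 4681/5000 ≈ 0.936200
step 3 [1.5y] bond c/2=7/400: DF=(467771/500000 − 7/400·(0.979700+0.936200))/(1+7/400) = 1773/2000 ≈ 0.886500
step 4 [2y] zero: DF = P = 8419/10000 ≈ 0.841900
step 5 [2.5y] zero: DF = P = 83/100 ≈ 0.830000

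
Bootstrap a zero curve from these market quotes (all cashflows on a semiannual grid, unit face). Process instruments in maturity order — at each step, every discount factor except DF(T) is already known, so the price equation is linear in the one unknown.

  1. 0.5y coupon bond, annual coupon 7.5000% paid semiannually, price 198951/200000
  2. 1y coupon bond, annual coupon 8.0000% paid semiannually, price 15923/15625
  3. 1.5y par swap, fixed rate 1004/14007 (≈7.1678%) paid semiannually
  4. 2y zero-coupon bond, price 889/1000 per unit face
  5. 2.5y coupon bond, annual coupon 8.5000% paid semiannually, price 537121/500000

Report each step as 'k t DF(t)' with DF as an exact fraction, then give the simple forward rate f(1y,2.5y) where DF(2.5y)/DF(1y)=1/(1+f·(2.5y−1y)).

step 1 [0.5y] bond c/2=3/80: DF=(198951/200000 − 3/80·(0))/(1+3/80) = 2397/2500 ≈ 0.958800
step 2 [1y] bond c/2=1/25: DF=(15923/15625 − 1/25·(0.958800))/(1+1/25) = 943/1000 ≈ 0.943000
step 3 [1.5y] swap r/2=502/14007: DF=(1 − 502/14007·(0.958800+0.943000))/(1+502/14007) = 2249/2500 ≈ 0.899600
step 4 [2y] zero: DF = P = 889/1000 ≈ 0.889000
step 5 [2.5y] bond c/2=17/400: DF=(537121/500000 − 17/400·(0.958800+0.943000+0.899600+0.889000))/(1+17/400) = 22/25 ≈ 0.880000

1 1/2 2397/2500
2 1 943/1000
3 3/2 2249/2500
4 2 889/1000
5 5/2 22/25
f(1y,2.5y) = ((943/1000)/(22/25) − 1)/(3/2) = 21/440 ≈ 4.7727%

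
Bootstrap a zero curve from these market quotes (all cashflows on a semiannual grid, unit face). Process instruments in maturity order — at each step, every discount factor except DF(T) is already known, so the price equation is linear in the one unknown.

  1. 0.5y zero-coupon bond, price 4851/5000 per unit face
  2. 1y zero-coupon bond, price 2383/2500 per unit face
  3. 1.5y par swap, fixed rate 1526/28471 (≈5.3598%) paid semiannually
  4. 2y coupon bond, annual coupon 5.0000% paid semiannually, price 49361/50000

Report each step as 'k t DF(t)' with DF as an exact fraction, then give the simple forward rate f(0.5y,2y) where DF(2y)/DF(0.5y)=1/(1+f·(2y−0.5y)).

1 1/2 4851/5000
2 1 2383/2500
3 3/2 9237/10000
4 2 8937/10000
f(0.5y,2y) = ((4851/5000)/(8937/10000) − 1)/(3/2) = 170/2979 ≈ 5.7066%

step 1 [0.5y] zero: DF = P = 4851/5000 ≈ 0.970200
step 2 [1y] zero: DF = P = 2383/2500 ≈ 0.953200
step 3 [1.5y] swap r/2=763/28471: DF=(1 − 763/28471·(0.970200+0.953200))/(1+763/28471) = 9237/10000 ≈ 0.923700
step 4 [2y] bond c/2=1/40: DF=(49361/50000 − 1/40·(0.970200+0.953200+0.923700))/(1+1/40) = 8937/10000 ≈ 0.893700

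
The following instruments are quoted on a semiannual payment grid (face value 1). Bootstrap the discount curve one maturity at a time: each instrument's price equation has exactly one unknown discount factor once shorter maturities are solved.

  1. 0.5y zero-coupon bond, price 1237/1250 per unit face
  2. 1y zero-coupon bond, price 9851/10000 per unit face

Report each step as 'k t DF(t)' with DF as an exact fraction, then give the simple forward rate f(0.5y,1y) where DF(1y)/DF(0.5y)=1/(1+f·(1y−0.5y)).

1 1/2 1237/1250
2 1 9851/10000
f(0.5y,1y) = ((1237/1250)/(9851/10000) − 1)/(1/2) = 90/9851 ≈ 0.9136%

step 1 [0.5y] zero: DF = P = 1237/1250 ≈ 0.989600
step 2 [1y] zero: DF = P = 9851/10000 ≈ 0.985100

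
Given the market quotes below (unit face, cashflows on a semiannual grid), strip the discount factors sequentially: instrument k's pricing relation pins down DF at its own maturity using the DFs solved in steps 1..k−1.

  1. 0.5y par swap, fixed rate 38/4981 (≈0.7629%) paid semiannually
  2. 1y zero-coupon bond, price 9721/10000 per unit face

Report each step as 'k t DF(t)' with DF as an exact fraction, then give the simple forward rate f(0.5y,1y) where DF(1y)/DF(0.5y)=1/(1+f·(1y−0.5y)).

step 1 [0.5y] swap r/2=19/4981: DF=(1 − 19/4981·(0))/(1+19/4981) = 4981/5000 ≈ 0.996200
step 2 [1y] zero: DF = P = 9721/10000 ≈ 0.972100

1 1/2 4981/5000
2 1 9721/10000
f(0.5y,1y) = ((4981/5000)/(9721/10000) − 1)/(1/2) = 482/9721 ≈ 4.9583%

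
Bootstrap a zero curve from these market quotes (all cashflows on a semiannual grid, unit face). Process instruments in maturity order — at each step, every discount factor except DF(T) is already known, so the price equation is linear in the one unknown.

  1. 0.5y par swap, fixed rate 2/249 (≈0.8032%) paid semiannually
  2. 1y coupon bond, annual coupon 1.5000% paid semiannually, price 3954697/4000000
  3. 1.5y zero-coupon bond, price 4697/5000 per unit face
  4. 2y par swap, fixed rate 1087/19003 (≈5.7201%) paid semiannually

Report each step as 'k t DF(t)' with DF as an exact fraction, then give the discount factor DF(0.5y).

1 1/2 249/250
2 1 9739/10000
3 3/2 4697/5000
4 2 8913/10000
DF(0.5y) = 249/250 ≈ 0.996000

step 1 [0.5y] swap r/2=1/249: DF=(1 − 1/249·(0))/(1+1/249) = 249/250 ≈ 0.996000
step 2 [1y] bond c/2=3/400: DF=(3954697/4000000 − 3/400·(0.996000))/(1+3/400) = 9739/10000 ≈ 0.973900
step 3 [1.5y] zero: DF = P = 4697/5000 ≈ 0.939400
step 4 [2y] swap r/2=1087/38006: DF=(1 − 1087/38006·(0.996000+0.973900+0.939400))/(1+1087/38006) = 8913/10000 ≈ 0.891300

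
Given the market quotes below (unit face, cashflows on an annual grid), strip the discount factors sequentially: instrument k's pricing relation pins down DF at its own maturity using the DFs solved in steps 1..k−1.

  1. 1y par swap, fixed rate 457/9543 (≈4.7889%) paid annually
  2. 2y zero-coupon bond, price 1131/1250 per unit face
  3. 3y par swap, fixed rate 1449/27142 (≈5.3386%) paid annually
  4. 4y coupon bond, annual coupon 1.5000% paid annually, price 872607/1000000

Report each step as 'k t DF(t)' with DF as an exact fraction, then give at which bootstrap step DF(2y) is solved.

step 1 [1y] swap r/1=457/9543: DF=(1 − 457/9543·(0))/(1+457/9543) = 9543/10000 ≈ 0.954300
step 2 [2y] zero: DF = P = 1131/1250 ≈ 0.904800
step 3 [3y] swap r/1=1449/27142: DF=(1 − 1449/27142·(0.954300+0.904800))/(1+1449/27142) = 8551/10000 ≈ 0.855100
step 4 [4y] bond c/1=3/200: DF=(872607/1000000 − 3/200·(0.954300+0.904800+0.855100))/(1+3/200) = 2049/2500 ≈ 0.819600

1 1 9543/10000
2 2 1131/1250
3 3 8551/10000
4 4 2049/2500
DF(2y) is solved at step 2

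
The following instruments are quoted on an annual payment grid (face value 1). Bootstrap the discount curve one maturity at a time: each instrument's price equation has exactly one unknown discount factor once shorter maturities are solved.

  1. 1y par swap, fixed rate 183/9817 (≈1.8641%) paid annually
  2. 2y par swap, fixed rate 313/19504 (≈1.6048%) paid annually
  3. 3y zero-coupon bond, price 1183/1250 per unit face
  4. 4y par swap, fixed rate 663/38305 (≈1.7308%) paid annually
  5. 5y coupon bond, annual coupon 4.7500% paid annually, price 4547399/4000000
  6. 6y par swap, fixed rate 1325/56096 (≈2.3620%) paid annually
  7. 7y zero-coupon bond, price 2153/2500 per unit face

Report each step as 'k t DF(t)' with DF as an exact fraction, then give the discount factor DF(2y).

1 1 9817/10000
2 2 9687/10000
3 3 1183/1250
4 4 9337/10000
5 5 2279/2500
6 6 347/400
7 7 2153/2500
DF(2y) = 9687/10000 ≈ 0.968700

step 1 [1y] swap r/1=183/9817: DF=(1 − 183/9817·(0))/(1+183/9817) = 9817/10000 ≈ 0.981700
step 2 [2y] swap r/1=313/19504: DF=(1 − 313/19504·(0.981700))/(1+313/19504) = 9687/10000 ≈ 0.968700
step 3 [3y] zero: DF = P = 1183/1250 ≈ 0.946400
step 4 [4y] swap r/1=663/38305: DF=(1 − 663/38305·(0.981700+0.968700+0.946400))/(1+663/38305) = 9337/10000 ≈ 0.933700
step 5 [5y] bond c/1=19/400: DF=(4547399/4000000 − 19/400·(0.981700+0.968700+0.946400+0.933700))/(1+19/400) = 2279/2500 ≈ 0.911600
step 6 [6y] swap r/1=1325/56096: DF=(1 − 1325/56096·(0.981700+0.968700+0.946400+0.933700+0.911600))/(1+1325/56096) = 347/400 ≈ 0.867500
step 7 [7y] zero: DF = P = 2153/2500 ≈ 0.861200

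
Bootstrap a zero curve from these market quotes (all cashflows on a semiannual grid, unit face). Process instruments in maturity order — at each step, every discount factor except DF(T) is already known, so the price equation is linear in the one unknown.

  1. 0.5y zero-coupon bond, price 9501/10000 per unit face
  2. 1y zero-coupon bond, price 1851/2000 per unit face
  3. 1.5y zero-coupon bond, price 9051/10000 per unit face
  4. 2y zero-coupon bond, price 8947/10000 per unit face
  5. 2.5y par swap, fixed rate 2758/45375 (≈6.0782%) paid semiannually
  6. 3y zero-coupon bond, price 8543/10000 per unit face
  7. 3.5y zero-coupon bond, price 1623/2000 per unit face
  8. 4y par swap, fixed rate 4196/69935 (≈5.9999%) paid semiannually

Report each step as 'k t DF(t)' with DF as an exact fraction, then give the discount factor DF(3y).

1 1/2 9501/10000
2 1 1851/2000
3 3/2 9051/10000
4 2 8947/10000
5 5/2 8621/10000
6 3 8543/10000
7 7/2 1623/2000
8 4 3951/5000
DF(3y) = 8543/10000 ≈ 0.854300

step 1 [0.5y] zero: DF = P = 9501/10000 ≈ 0.950100
step 2 [1y] zero: DF = P = 1851/2000 ≈ 0.925500
step 3 [1.5y] zero: DF = P = 9051/10000 ≈ 0.905100
step 4 [2y] zero: DF = P = 8947/10000 ≈ 0.894700
step 5 [2.5y] swap r/2=1379/45375: DF=(1 − 1379/45375·(0.950100+0.925500+0.905100+0.894700))/(1+1379/45375) = 8621/10000 ≈ 0.862100
step 6 [3y] zero: DF = P = 8543/10000 ≈ 0.854300
step 7 [3.5y] zero: DF = P = 1623/2000 ≈ 0.811500
step 8 [4y] swap r/2=2098/69935: DF=(1 − 2098/69935·(0.950100+0.925500+0.905100+0.894700+0.862100+0.854300+0.811500))/(1+2098/69935) = 3951/5000 ≈ 0.790200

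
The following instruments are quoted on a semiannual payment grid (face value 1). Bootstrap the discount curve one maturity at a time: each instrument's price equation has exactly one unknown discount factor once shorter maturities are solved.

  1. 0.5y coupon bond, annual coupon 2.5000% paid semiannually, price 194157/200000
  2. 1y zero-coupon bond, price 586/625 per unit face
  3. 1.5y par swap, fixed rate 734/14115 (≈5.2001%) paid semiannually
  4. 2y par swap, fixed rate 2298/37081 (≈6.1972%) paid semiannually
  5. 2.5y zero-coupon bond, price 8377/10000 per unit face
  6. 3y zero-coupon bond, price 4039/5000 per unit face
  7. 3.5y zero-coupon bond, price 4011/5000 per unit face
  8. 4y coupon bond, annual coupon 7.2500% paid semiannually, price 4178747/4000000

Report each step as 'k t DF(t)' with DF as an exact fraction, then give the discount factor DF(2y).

1 1/2 2397/2500
2 1 586/625
3 3/2 4633/5000
4 2 8851/10000
5 5/2 8377/10000
6 3 4039/5000
7 7/2 4011/5000
8 4 991/1250
DF(2y) = 8851/10000 ≈ 0.885100

step 1 [0.5y] bond c/2=1/80: DF=(194157/200000 − 1/80·(0))/(1+1/80) = 2397/2500 ≈ 0.958800
step 2 [1y] zero: DF = P = 586/625 ≈ 0.937600
step 3 [1.5y] swap r/2=367/14115: DF=(1 − 367/14115·(0.958800+0.937600))/(1+367/14115) = 4633/5000 ≈ 0.926600
step 4 [2y] swap r/2=1149/37081: DF=(1 − 1149/37081·(0.958800+0.937600+0.926600))/(1+1149/37081) = 8851/10000 ≈ 0.885100
step 5 [2.5y] zero: DF = P = 8377/10000 ≈ 0.837700
step 6 [3y] zero: DF = P = 4039/5000 ≈ 0.807800
step 7 [3.5y] zero: DF = P = 4011/5000 ≈ 0.802200
step 8 [4y] bond c/2=29/800: DF=(4178747/4000000 − 29/800·(0.958800+0.937600+0.926600+0.885100+0.837700+0.807800+0.802200))/(1+29/800) = 991/1250 ≈ 0.792800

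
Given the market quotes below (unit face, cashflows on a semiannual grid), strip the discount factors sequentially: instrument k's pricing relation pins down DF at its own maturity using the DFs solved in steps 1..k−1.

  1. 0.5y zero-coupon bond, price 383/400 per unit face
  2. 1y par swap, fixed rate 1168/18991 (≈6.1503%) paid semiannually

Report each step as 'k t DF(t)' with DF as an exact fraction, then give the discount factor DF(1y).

step 1 [0.5y] zero: DF = P = 383/400 ≈ 0.957500
step 2 [1y] swap r/2=584/18991: DF=(1 − 584/18991·(0.957500))/(1+584/18991) = 1177/1250 ≈ 0.941600

1 1/2 383/400
2 1 1177/1250
DF(1y) = 1177/1250 ≈ 0.941600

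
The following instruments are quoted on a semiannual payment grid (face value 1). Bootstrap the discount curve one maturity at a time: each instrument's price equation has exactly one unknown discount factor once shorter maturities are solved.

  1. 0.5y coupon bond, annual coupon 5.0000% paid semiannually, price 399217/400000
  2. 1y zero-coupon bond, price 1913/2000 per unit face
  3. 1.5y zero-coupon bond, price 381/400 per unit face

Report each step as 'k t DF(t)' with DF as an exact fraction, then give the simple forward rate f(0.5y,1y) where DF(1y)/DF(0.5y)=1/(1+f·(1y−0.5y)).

step 1 [0.5y] bond c/2=1/40: DF=(399217/400000 − 1/40·(0))/(1+1/40) = 9737/10000 ≈ 0.973700
step 2 [1y] zero: DF = P = 1913/2000 ≈ 0.956500
step 3 [1.5y] zero: DF = P = 381/400 ≈ 0.952500

1 1/2 9737/10000
2 1 1913/2000
3 3/2 381/400
f(0.5y,1y) = ((9737/10000)/(1913/2000) − 1)/(1/2) = 344/9565 ≈ 3.5964%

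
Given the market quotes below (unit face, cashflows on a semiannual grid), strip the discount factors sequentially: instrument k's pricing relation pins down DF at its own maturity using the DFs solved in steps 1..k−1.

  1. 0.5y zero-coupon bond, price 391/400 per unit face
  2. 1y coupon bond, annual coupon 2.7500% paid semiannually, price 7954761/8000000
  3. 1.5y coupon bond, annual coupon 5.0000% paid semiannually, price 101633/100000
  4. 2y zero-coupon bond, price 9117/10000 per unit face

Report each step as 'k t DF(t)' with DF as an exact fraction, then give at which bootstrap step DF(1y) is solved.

1 1/2 391/400
2 1 2419/2500
3 3/2 9441/10000
4 2 9117/10000
DF(1y) is solved at step 2

step 1 [0.5y] zero: DF = P = 391/400 ≈ 0.977500
step 2 [1y] bond c/2=11/800: DF=(7954761/8000000 − 11/800·(0.977500))/(1+11/800) = 2419/2500 ≈ 0.967600
step 3 [1.5y] bond c/2=1/40: DF=(101633/100000 − 1/40·(0.977500+0.967600))/(1+1/40) = 9441/10000 ≈ 0.944100
step 4 [2y] zero: DF = P = 9117/10000 ≈ 0.911700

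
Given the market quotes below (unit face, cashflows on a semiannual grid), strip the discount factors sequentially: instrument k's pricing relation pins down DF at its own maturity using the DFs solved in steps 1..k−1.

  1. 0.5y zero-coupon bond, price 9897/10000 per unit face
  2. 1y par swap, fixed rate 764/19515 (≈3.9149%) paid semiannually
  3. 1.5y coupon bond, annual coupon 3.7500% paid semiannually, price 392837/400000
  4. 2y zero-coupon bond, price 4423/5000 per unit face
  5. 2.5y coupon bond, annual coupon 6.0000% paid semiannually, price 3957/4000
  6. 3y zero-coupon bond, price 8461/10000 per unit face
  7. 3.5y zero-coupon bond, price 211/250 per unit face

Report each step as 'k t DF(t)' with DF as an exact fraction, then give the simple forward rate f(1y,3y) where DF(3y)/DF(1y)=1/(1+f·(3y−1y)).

1 1/2 9897/10000
2 1 4809/5000
3 3/2 9281/10000
4 2 4423/5000
5 5/2 2127/2500
6 3 8461/10000
7 7/2 211/250
f(1y,3y) = ((4809/5000)/(8461/10000) − 1)/(2) = 1157/16922 ≈ 6.8373%

step 1 [0.5y] zero: DF = P = 9897/10000 ≈ 0.989700
step 2 [1y] swap r/2=382/19515: DF=(1 − 382/19515·(0.989700))/(1+382/19515) = 4809/5000 ≈ 0.961800
step 3 [1.5y] bond c/2=3/160: DF=(392837/400000 − 3/160·(0.989700+0.961800))/(1+3/160) = 9281/10000 ≈ 0.928100
step 4 [2y] zero: DF = P = 4423/5000 ≈ 0.884600
step 5 [2.5y] bond c/2=3/100: DF=(3957/4000 − 3/100·(0.989700+0.961800+0.928100+0.884600))/(1+3/100) = 2127/2500 ≈ 0.850800
step 6 [3y] zero: DF = P = 8461/10000 ≈ 0.846100
step 7 [3.5y] zero: DF = P = 211/250 ≈ 0.844000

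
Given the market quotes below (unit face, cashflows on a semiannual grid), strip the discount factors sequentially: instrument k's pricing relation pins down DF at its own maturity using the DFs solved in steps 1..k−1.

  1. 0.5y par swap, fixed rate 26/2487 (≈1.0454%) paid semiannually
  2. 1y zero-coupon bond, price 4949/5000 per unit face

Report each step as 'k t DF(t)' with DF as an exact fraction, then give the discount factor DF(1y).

step 1 [0.5y] swap r/2=13/2487: DF=(1 − 13/2487·(0))/(1+13/2487) = 2487/2500 ≈ 0.994800
step 2 [1y] zero: DF = P = 4949/5000 ≈ 0.989800

1 1/2 2487/2500
2 1 4949/5000
DF(1y) = 4949/5000 ≈ 0.989800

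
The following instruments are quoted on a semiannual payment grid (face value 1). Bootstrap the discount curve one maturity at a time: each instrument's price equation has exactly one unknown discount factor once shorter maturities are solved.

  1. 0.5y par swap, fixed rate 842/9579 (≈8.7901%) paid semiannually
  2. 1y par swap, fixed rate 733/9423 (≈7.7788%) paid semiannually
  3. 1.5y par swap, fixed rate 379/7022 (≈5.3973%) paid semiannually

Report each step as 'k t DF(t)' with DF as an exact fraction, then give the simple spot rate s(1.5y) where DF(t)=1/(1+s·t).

1 1/2 9579/10000
2 1 9267/10000
3 3/2 4621/5000
s(1.5y) = (1/(4621/5000) − 1)/(3/2) = 758/13863 ≈ 5.4678%

step 1 [0.5y] swap r/2=421/9579: DF=(1 − 421/9579·(0))/(1+421/9579) = 9579/10000 ≈ 0.957900
step 2 [1y] swap r/2=733/18846: DF=(1 − 733/18846·(0.957900))/(1+733/18846) = 9267/10000 ≈ 0.926700
step 3 [1.5y] swap r/2=379/14044: DF=(1 − 379/14044·(0.957900+0.926700))/(1+379/14044) = 4621/5000 ≈ 0.924200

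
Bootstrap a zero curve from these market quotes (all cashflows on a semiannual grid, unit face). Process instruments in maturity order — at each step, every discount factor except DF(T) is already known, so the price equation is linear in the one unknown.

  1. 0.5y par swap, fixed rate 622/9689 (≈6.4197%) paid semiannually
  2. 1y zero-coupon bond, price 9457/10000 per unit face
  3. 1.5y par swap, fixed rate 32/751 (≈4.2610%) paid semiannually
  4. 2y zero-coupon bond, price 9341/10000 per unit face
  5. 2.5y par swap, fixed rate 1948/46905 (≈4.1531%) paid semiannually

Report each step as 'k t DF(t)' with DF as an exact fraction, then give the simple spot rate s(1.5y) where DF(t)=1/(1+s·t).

step 1 [0.5y] swap r/2=311/9689: DF=(1 − 311/9689·(0))/(1+311/9689) = 9689/10000 ≈ 0.968900
step 2 [1y] zero: DF = P = 9457/10000 ≈ 0.945700
step 3 [1.5y] swap r/2=16/751: DF=(1 − 16/751·(0.968900+0.945700))/(1+16/751) = 587/625 ≈ 0.939200
step 4 [2y] zero: DF = P = 9341/10000 ≈ 0.934100
step 5 [2.5y] swap r/2=974/46905: DF=(1 − 974/46905·(0.968900+0.945700+0.939200+0.934100))/(1+974/46905) = 4513/5000 ≈ 0.902600

1 1/2 9689/10000
2 1 9457/10000
3 3/2 587/625
4 2 9341/10000
5 5/2 4513/5000
s(1.5y) = (1/(587/625) − 1)/(3/2) = 76/1761 ≈ 4.3157%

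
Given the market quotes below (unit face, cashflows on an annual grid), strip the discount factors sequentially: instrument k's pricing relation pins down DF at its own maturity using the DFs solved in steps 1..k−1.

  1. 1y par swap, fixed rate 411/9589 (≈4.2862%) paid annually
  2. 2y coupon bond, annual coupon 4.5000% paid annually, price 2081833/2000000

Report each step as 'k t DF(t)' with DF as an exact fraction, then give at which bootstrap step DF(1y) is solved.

step 1 [1y] swap r/1=411/9589: DF=(1 − 411/9589·(0))/(1+411/9589) = 9589/10000 ≈ 0.958900
step 2 [2y] bond c/1=9/200: DF=(2081833/2000000 − 9/200·(0.958900))/(1+9/200) = 2387/2500 ≈ 0.954800

1 1 9589/10000
2 2 2387/2500
DF(1y) is solved at step 1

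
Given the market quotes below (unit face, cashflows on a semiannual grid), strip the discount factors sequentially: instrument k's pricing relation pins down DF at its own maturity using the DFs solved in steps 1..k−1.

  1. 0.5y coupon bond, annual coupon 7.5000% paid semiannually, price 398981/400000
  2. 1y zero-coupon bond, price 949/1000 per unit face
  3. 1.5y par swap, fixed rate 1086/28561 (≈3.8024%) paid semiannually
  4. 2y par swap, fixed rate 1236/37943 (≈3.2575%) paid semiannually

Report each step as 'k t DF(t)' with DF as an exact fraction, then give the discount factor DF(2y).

1 1/2 4807/5000
2 1 949/1000
3 3/2 9457/10000
4 2 4691/5000
DF(2y) = 4691/5000 ≈ 0.938200

step 1 [0.5y] bond c/2=3/80: DF=(398981/400000 − 3/80·(0))/(1+3/80) = 4807/5000 ≈ 0.961400
step 2 [1y] zero: DF = P = 949/1000 ≈ 0.949000
step 3 [1.5y] swap r/2=543/28561: DF=(1 − 543/28561·(0.961400+0.949000))/(1+543/28561) = 9457/10000 ≈ 0.945700
step 4 [2y] swap r/2=618/37943: DF=(1 − 618/37943·(0.961400+0.949000+0.945700))/(1+618/37943) = 4691/5000 ≈ 0.938200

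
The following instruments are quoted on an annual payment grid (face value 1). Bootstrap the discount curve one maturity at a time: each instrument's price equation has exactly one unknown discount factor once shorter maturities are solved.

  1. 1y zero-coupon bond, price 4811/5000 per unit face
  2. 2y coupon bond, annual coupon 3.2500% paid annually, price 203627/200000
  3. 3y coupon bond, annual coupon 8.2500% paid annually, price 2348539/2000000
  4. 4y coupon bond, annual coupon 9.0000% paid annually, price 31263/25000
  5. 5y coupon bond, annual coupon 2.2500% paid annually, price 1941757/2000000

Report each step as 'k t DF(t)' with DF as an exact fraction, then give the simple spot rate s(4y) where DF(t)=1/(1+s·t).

step 1 [1y] zero: DF = P = 4811/5000 ≈ 0.962200
step 2 [2y] bond c/1=13/400: DF=(203627/200000 − 13/400·(0.962200))/(1+13/400) = 4779/5000 ≈ 0.955800
step 3 [3y] bond c/1=33/400: DF=(2348539/2000000 − 33/400·(0.962200+0.955800))/(1+33/400) = 4693/5000 ≈ 0.938600
step 4 [4y] bond c/1=9/100: DF=(31263/25000 − 9/100·(0.962200+0.955800+0.938600))/(1+9/100) = 4557/5000 ≈ 0.911400
step 5 [5y] bond c/1=9/400: DF=(1941757/2000000 − 9/400·(0.962200+0.955800+0.938600+0.911400))/(1+9/400) = 4333/5000 ≈ 0.866600

1 1 4811/5000
2 2 4779/5000
3 3 4693/5000
4 4 4557/5000
5 5 4333/5000
s(4y) = (1/(4557/5000) − 1)/(4) = 443/18228 ≈ 2.4303%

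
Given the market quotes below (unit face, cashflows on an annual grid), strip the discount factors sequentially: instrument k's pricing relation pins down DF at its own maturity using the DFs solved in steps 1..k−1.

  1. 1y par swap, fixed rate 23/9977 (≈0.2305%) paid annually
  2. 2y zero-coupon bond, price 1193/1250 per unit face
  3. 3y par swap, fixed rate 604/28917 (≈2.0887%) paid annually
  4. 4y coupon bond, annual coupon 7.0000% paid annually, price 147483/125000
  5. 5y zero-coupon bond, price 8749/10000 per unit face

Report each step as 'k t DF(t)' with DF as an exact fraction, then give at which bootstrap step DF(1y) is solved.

1 1 9977/10000
2 2 1193/1250
3 3 2349/2500
4 4 1827/2000
5 5 8749/10000
DF(1y) is solved at step 1

step 1 [1y] swap r/1=23/9977: DF=(1 − 23/9977·(0))/(1+23/9977) = 9977/10000 ≈ 0.997700
step 2 [2y] zero: DF = P = 1193/1250 ≈ 0.954400
step 3 [3y] swap r/1=604/28917: DF=(1 − 604/28917·(0.997700+0.954400))/(1+604/28917) = 2349/2500 ≈ 0.939600
step 4 [4y] bond c/1=7/100: DF=(147483/125000 − 7/100·(0.997700+0.954400+0.939600))/(1+7/100) = 1827/2000 ≈ 0.913500
step 5 [5y] zero: DF = P = 8749/10000 ≈ 0.874900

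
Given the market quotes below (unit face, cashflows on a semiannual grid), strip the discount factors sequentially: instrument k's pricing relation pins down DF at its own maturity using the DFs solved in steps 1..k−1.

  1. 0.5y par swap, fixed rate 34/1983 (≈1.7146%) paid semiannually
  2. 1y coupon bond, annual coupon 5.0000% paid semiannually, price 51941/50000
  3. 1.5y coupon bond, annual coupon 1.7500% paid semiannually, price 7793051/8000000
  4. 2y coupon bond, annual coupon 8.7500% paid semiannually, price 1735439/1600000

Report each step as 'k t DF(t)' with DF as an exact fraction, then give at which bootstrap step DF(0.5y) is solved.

step 1 [0.5y] swap r/2=17/1983: DF=(1 − 17/1983·(0))/(1+17/1983) = 1983/2000 ≈ 0.991500
step 2 [1y] bond c/2=1/40: DF=(51941/50000 − 1/40·(0.991500))/(1+1/40) = 9893/10000 ≈ 0.989300
step 3 [1.5y] bond c/2=7/800: DF=(7793051/8000000 − 7/800·(0.991500+0.989300))/(1+7/800) = 1897/2000 ≈ 0.948500
step 4 [2y] bond c/2=7/160: DF=(1735439/1600000 − 7/160·(0.991500+0.989300+0.948500))/(1+7/160) = 2291/2500 ≈ 0.916400

1 1/2 1983/2000
2 1 9893/10000
3 3/2 1897/2000
4 2 2291/2500
DF(0.5y) is solved at step 1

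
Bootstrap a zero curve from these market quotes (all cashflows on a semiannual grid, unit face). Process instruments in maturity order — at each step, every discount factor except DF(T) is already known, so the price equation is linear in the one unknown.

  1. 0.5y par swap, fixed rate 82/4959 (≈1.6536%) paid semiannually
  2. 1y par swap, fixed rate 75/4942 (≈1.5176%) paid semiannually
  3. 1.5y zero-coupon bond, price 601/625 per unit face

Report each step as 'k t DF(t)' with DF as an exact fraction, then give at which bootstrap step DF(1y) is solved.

step 1 [0.5y] swap r/2=41/4959: DF=(1 − 41/4959·(0))/(1+41/4959) = 4959/5000 ≈ 0.991800
step 2 [1y] swap r/2=75/9884: DF=(1 − 75/9884·(0.991800))/(1+75/9884) = 197/200 ≈ 0.985000
step 3 [1.5y] zero: DF = P = 601/625 ≈ 0.961600

1 1/2 4959/5000
2 1 197/200
3 3/2 601/625
DF(1y) is solved at step 2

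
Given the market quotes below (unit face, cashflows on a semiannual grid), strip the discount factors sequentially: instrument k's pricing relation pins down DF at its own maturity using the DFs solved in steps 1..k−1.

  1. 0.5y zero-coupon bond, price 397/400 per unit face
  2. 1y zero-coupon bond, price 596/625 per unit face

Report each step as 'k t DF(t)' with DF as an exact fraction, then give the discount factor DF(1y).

1 1/2 397/400
2 1 596/625
DF(1y) = 596/625 ≈ 0.953600

step 1 [0.5y] zero: DF = P = 397/400 ≈ 0.992500
step 2 [1y] zero: DF = P = 596/625 ≈ 0.953600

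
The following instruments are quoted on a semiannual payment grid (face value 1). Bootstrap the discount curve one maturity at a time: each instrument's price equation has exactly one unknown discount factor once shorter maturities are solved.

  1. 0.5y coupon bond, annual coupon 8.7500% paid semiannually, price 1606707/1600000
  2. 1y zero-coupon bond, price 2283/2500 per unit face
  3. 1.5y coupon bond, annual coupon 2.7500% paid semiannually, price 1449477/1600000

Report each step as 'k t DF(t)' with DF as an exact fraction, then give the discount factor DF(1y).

step 1 [0.5y] bond c/2=7/160: DF=(1606707/1600000 − 7/160·(0))/(1+7/160) = 9621/10000 ≈ 0.962100
step 2 [1y] zero: DF = P = 2283/2500 ≈ 0.913200
step 3 [1.5y] bond c/2=11/800: DF=(1449477/1600000 − 11/800·(0.962100+0.913200))/(1+11/800) = 4341/5000 ≈ 0.868200

1 1/2 9621/10000
2 1 2283/2500
3 3/2 4341/5000
DF(1y) = 2283/2500 ≈ 0.913200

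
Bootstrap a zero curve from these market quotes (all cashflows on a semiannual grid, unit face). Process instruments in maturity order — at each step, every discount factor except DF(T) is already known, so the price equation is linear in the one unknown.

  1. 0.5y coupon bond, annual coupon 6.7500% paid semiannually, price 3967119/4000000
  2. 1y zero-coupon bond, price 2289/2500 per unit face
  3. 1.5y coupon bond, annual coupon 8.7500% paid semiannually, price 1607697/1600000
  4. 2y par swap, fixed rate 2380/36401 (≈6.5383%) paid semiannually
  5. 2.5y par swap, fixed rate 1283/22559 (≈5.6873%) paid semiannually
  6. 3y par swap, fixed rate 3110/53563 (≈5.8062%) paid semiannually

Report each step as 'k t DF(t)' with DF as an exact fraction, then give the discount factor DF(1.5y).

step 1 [0.5y] bond c/2=27/800: DF=(3967119/4000000 − 27/800·(0))/(1+27/800) = 4797/5000 ≈ 0.959400
step 2 [1y] zero: DF = P = 2289/2500 ≈ 0.915600
step 3 [1.5y] bond c/2=7/160: DF=(1607697/1600000 − 7/160·(0.959400+0.915600))/(1+7/160) = 8841/10000 ≈ 0.884100
step 4 [2y] swap r/2=1190/36401: DF=(1 − 1190/36401·(0.959400+0.915600+0.884100))/(1+1190/36401) = 881/1000 ≈ 0.881000
step 5 [2.5y] swap r/2=1283/45118: DF=(1 − 1283/45118·(0.959400+0.915600+0.884100+0.881000))/(1+1283/45118) = 8717/10000 ≈ 0.871700
step 6 [3y] swap r/2=1555/53563: DF=(1 − 1555/53563·(0.959400+0.915600+0.884100+0.881000+0.871700))/(1+1555/53563) = 1689/2000 ≈ 0.844500

1 1/2 4797/5000
2 1 2289/2500
3 3/2 8841/10000
4 2 881/1000
5 5/2 8717/10000
6 3 1689/2000
DF(1.5y) = 8841/10000 ≈ 0.884100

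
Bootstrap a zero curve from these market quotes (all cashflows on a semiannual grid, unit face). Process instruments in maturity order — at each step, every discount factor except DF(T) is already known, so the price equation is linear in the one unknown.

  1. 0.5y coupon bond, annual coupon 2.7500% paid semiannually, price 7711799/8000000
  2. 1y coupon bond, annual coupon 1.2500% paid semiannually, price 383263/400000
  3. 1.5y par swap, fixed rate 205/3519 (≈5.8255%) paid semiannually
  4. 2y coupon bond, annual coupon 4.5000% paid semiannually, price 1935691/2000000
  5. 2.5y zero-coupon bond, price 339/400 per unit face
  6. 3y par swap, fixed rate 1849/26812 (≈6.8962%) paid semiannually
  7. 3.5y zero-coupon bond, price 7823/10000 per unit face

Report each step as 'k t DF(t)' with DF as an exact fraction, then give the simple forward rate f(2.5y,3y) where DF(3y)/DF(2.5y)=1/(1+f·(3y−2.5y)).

1 1/2 9509/10000
2 1 9463/10000
3 3/2 459/500
4 2 4423/5000
5 5/2 339/400
6 3 8151/10000
7 7/2 7823/10000
f(2.5y,3y) = ((339/400)/(8151/10000) − 1)/(1/2) = 216/2717 ≈ 7.9499%

step 1 [0.5y] bond c/2=11/800: DF=(7711799/8000000 − 11/800·(0))/(1+11/800) = 9509/10000 ≈ 0.950900
step 2 [1y] bond c/2=1/160: DF=(383263/400000 − 1/160·(0.950900))/(1+1/160) = 9463/10000 ≈ 0.946300
step 3 [1.5y] swap r/2=205/7038: DF=(1 − 205/7038·(0.950900+0.946300))/(1+205/7038) = 459/500 ≈ 0.918000
step 4 [2y] bond c/2=9/400: DF=(1935691/2000000 − 9/400·(0.950900+0.946300+0.918000))/(1+9/400) = 4423/5000 ≈ 0.884600
step 5 [2.5y] zero: DF = P = 339/400 ≈ 0.847500
step 6 [3y] swap r/2=1849/53624: DF=(1 − 1849/53624·(0.950900+0.946300+0.918000+0.884600+0.847500))/(1+1849/53624) = 8151/10000 ≈ 0.815100
step 7 [3.5y] zero: DF = P = 7823/10000 ≈ 0.782300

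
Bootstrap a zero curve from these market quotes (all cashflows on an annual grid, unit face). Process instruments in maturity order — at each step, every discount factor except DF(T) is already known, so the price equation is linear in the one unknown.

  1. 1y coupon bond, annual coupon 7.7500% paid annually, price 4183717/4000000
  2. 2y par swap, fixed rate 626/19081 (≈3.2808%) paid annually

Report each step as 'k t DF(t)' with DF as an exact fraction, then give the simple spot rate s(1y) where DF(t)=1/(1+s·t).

1 1 9707/10000
2 2 4687/5000
s(1y) = (1/(9707/10000) − 1)/(1) = 293/9707 ≈ 3.0184%

step 1 [1y] bond c/1=31/400: DF=(4183717/4000000 − 31/400·(0))/(1+31/400) = 9707/10000 ≈ 0.970700
step 2 [2y] swap r/1=626/19081: DF=(1 − 626/19081·(0.970700))/(1+626/19081) = 4687/5000 ≈ 0.937400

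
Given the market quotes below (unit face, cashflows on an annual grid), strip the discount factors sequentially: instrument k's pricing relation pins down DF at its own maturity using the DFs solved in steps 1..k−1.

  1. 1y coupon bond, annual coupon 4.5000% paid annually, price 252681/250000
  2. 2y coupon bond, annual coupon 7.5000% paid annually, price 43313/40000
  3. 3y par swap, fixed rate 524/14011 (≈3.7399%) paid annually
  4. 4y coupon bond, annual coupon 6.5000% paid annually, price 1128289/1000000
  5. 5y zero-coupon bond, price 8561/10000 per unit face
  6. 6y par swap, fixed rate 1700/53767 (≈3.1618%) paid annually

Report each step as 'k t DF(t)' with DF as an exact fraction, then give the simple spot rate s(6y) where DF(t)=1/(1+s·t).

step 1 [1y] bond c/1=9/200: DF=(252681/250000 − 9/200·(0))/(1+9/200) = 1209/1250 ≈ 0.967200
step 2 [2y] bond c/1=3/40: DF=(43313/40000 − 3/40·(0.967200))/(1+3/40) = 4699/5000 ≈ 0.939800
step 3 [3y] swap r/1=524/14011: DF=(1 − 524/14011·(0.967200+0.939800))/(1+524/14011) = 1119/1250 ≈ 0.895200
step 4 [4y] bond c/1=13/200: DF=(1128289/1000000 − 13/200·(0.967200+0.939800+0.895200))/(1+13/200) = 2221/2500 ≈ 0.888400
step 5 [5y] zero: DF = P = 8561/10000 ≈ 0.856100
step 6 [6y] swap r/1=1700/53767: DF=(1 − 1700/53767·(0.967200+0.939800+0.895200+0.888400+0.856100))/(1+1700/53767) = 83/100 ≈ 0.830000

1 1 1209/1250
2 2 4699/5000
3 3 1119/1250
4 4 2221/2500
5 5 8561/10000
6 6 83/100
s(6y) = (1/(83/100) − 1)/(6) = 17/498 ≈ 3.4137%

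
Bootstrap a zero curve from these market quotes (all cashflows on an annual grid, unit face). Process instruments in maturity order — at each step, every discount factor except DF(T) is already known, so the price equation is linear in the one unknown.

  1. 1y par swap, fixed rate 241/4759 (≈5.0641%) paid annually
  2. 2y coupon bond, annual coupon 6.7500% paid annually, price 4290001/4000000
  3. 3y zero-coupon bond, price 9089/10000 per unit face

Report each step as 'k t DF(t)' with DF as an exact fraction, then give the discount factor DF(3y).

step 1 [1y] swap r/1=241/4759: DF=(1 − 241/4759·(0))/(1+241/4759) = 4759/5000 ≈ 0.951800
step 2 [2y] bond c/1=27/400: DF=(4290001/4000000 − 27/400·(0.951800))/(1+27/400) = 1889/2000 ≈ 0.944500
step 3 [3y] zero: DF = P = 9089/10000 ≈ 0.908900

1 1 4759/5000
2 2 1889/2000
3 3 9089/10000
DF(3y) = 9089/10000 ≈ 0.908900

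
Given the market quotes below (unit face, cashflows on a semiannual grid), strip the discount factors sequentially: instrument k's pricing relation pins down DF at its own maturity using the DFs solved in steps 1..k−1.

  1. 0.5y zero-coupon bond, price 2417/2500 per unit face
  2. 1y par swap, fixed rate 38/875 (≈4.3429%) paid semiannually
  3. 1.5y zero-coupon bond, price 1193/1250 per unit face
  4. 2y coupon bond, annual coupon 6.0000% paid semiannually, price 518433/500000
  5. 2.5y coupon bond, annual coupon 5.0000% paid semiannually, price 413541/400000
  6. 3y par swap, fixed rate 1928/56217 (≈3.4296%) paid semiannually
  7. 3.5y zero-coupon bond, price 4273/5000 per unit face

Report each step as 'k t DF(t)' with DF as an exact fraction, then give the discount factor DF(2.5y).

1 1/2 2417/2500
2 1 4791/5000
3 3/2 1193/1250
4 2 2307/2500
5 5/2 9159/10000
6 3 2259/2500
7 7/2 4273/5000
DF(2.5y) = 9159/10000 ≈ 0.915900

step 1 [0.5y] zero: DF = P = 2417/2500 ≈ 0.966800
step 2 [1y] swap r/2=19/875: DF=(1 − 19/875·(0.966800))/(1+19/875) = 4791/5000 ≈ 0.958200
step 3 [1.5y] zero: DF = P = 1193/1250 ≈ 0.954400
step 4 [2y] bond c/2=3/100: DF=(518433/500000 − 3/100·(0.966800+0.958200+0.954400))/(1+3/100) = 2307/2500 ≈ 0.922800
step 5 [2.5y] bond c/2=1/40: DF=(413541/400000 − 1/40·(0.966800+0.958200+0.954400+0.922800))/(1+1/40) = 9159/10000 ≈ 0.915900
step 6 [3y] swap r/2=964/56217: DF=(1 − 964/56217·(0.966800+0.958200+0.954400+0.922800+0.915900))/(1+964/56217) = 2259/2500 ≈ 0.903600
step 7 [3.5y] zero: DF = P = 4273/5000 ≈ 0.854600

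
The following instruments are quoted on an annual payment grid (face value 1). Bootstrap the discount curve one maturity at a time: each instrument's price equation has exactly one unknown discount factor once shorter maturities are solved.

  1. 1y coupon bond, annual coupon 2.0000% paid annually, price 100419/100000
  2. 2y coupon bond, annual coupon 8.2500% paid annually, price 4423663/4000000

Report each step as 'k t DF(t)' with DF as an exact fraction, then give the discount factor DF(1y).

1 1 1969/2000
2 2 4733/5000
DF(1y) = 1969/2000 ≈ 0.984500

step 1 [1y] bond c/1=1/50: DF=(100419/100000 − 1/50·(0))/(1+1/50) = 1969/2000 ≈ 0.984500
step 2 [2y] bond c/1=33/400: DF=(4423663/4000000 − 33/400·(0.984500))/(1+33/400) = 4733/5000 ≈ 0.946600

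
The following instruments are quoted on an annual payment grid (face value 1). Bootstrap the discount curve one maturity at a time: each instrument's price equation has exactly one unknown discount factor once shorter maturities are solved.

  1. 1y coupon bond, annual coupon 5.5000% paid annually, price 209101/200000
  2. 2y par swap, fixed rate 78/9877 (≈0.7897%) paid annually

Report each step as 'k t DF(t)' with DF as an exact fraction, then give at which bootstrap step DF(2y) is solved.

1 1 991/1000
2 2 2461/2500
DF(2y) is solved at step 2

step 1 [1y] bond c/1=11/200: DF=(209101/200000 − 11/200·(0))/(1+11/200) = 991/1000 ≈ 0.991000
step 2 [2y] swap r/1=78/9877: DF=(1 − 78/9877·(0.991000))/(1+78/9877) = 2461/2500 ≈ 0.984400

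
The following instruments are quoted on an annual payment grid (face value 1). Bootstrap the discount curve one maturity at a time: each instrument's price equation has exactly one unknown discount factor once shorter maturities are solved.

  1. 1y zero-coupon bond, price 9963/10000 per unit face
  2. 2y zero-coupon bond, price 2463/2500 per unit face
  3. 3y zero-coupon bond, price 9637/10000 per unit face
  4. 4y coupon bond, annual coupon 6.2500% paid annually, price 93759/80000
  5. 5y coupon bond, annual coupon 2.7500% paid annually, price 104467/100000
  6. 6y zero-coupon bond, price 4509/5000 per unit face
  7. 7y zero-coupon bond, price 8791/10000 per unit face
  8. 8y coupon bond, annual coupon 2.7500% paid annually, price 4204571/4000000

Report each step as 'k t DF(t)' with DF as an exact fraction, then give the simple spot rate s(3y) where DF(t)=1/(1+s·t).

1 1 9963/10000
2 2 2463/2500
3 3 9637/10000
4 4 4649/5000
5 5 913/1000
6 6 4509/5000
7 7 8791/10000
8 8 1059/1250
s(3y) = (1/(9637/10000) − 1)/(3) = 121/9637 ≈ 1.2556%

step 1 [1y] zero: DF = P = 9963/10000 ≈ 0.996300
step 2 [2y] zero: DF = P = 2463/2500 ≈ 0.985200
step 3 [3y] zero: DF = P = 9637/10000 ≈ 0.963700
step 4 [4y] bond c/1=1/16: DF=(93759/80000 − 1/16·(0.996300+0.985200+0.963700))/(1+1/16) = 4649/5000 ≈ 0.929800
step 5 [5y] bond c/1=11/400: DF=(104467/100000 − 11/400·(0.996300+0.985200+0.963700+0.929800))/(1+11/400) = 913/1000 ≈ 0.913000
step 6 [6y] zero: DF = P = 4509/5000 ≈ 0.901800
step 7 [7y] zero: DF = P = 8791/10000 ≈ 0.879100
step 8 [8y] bond c/1=11/400: DF=(4204571/4000000 − 11/400·(0.996300+0.985200+0.963700+0.929800+0.913000+0.901800+0.879100))/(1+11/400) = 1059/1250 ≈ 0.847200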